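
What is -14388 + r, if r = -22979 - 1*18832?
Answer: -56199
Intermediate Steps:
r = -41811 (r = -22979 - 18832 = -41811)
-14388 + r = -14388 - 41811 = -56199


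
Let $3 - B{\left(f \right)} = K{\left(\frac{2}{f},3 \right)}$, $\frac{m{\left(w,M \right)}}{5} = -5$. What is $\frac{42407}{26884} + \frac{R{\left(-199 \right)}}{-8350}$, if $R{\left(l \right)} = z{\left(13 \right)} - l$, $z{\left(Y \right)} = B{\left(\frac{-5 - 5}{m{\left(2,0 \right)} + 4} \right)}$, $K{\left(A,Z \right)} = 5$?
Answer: $\frac{174401151}{112240700} \approx 1.5538$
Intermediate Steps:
$m{\left(w,M \right)} = -25$ ($m{\left(w,M \right)} = 5 \left(-5\right) = -25$)
$B{\left(f \right)} = -2$ ($B{\left(f \right)} = 3 - 5 = -2$)
$z{\left(Y \right)} = -2$
$R{\left(l \right)} = -2 - l$
$\frac{42407}{26884} + \frac{R{\left(-199 \right)}}{-8350} = \frac{42407}{26884} + \frac{-2 - -199}{-8350} = 42407 \cdot \frac{1}{26884} + \left(-2 + 199\right) \left(- \frac{1}{8350}\right) = \frac{42407}{26884} + 197 \left(- \frac{1}{8350}\right) = \frac{42407}{26884} - \frac{197}{8350} = \frac{174401151}{112240700}$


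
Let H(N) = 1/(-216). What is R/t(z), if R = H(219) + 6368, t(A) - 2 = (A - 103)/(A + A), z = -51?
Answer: 23383279/12888 ≈ 1814.3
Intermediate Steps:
H(N) = -1/216
t(A) = 2 + (-103 + A)/(2*A) (t(A) = 2 + (A - 103)/(A + A) = 2 + (-103 + A)/((2*A)) = 2 + (-103 + A)*(1/(2*A)) = 2 + (-103 + A)/(2*A))
R = 1375487/216 (R = -1/216 + 6368 = 1375487/216 ≈ 6368.0)
R/t(z) = 1375487/(216*(((½)*(-103 + 5*(-51))/(-51)))) = 1375487/(216*(((½)*(-1/51)*(-103 - 255)))) = 1375487/(216*(((½)*(-1/51)*(-358)))) = 1375487/(216*(179/51)) = (1375487/216)*(51/179) = 23383279/12888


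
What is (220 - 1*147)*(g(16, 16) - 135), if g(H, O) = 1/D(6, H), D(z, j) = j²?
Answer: -2522807/256 ≈ -9854.7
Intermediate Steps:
g(H, O) = H⁻² (g(H, O) = 1/(H²) = H⁻²)
(220 - 1*147)*(g(16, 16) - 135) = (220 - 1*147)*(16⁻² - 135) = (220 - 147)*(1/256 - 135) = 73*(-34559/256) = -2522807/256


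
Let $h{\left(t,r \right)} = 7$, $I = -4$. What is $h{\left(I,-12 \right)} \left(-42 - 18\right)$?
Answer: $-420$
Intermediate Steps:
$h{\left(I,-12 \right)} \left(-42 - 18\right) = 7 \left(-42 - 18\right) = 7 \left(-60\right) = -420$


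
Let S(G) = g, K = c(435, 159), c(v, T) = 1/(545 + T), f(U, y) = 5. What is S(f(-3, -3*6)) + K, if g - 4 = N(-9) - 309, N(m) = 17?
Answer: -202751/704 ≈ -288.00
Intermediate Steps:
K = 1/704 (K = 1/(545 + 159) = 1/704 ≈ 0.0014205)
g = -288 (g = 4 + (17 - 309) = 4 - 292 = -288)
S(G) = -288
S(f(-3, -3*6)) + K = -288 + 1/704 = -202751/704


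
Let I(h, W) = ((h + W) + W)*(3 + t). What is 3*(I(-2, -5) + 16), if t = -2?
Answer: 12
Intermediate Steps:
I(h, W) = h + 2*W (I(h, W) = ((h + W) + W)*(3 - 2) = ((W + h) + W)*1 = (h + 2*W)*1 = h + 2*W)
3*(I(-2, -5) + 16) = 3*((-2 + 2*(-5)) + 16) = 3*((-2 - 10) + 16) = 3*(-12 + 16) = 3*4 = 12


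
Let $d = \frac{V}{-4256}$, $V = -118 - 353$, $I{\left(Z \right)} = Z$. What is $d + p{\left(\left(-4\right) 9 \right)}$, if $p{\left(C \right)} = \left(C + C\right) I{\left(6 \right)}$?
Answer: $- \frac{1838121}{4256} \approx -431.89$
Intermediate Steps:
$p{\left(C \right)} = 12 C$ ($p{\left(C \right)} = \left(C + C\right) 6 = 2 C 6 = 12 C$)
$V = -471$ ($V = -118 - 353 = -471$)
$d = \frac{471}{4256}$ ($d = - \frac{471}{-4256} = \left(-471\right) \left(- \frac{1}{4256}\right) = \frac{471}{4256} \approx 0.11067$)
$d + p{\left(\left(-4\right) 9 \right)} = \frac{471}{4256} + 12 \left(\left(-4\right) 9\right) = \frac{471}{4256} + 12 \left(-36\right) = \frac{471}{4256} - 432 = - \frac{1838121}{4256}$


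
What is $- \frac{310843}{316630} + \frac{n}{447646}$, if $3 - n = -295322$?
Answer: $- \frac{11409717707}{35434538245} \approx -0.32199$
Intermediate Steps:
$n = 295325$ ($n = 3 - -295322 = 3 + 295322 = 295325$)
$- \frac{310843}{316630} + \frac{n}{447646} = - \frac{310843}{316630} + \frac{295325}{447646} = - \frac{11409717707}{35434538245}$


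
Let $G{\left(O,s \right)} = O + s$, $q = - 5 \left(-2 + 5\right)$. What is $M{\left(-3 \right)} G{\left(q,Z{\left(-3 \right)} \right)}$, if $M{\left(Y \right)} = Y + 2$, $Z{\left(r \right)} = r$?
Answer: $18$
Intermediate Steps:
$q = -15$ ($q = \left(-5\right) 3 = -15$)
$M{\left(Y \right)} = 2 + Y$
$M{\left(-3 \right)} G{\left(q,Z{\left(-3 \right)} \right)} = \left(2 - 3\right) \left(-15 - 3\right) = \left(-1\right) \left(-18\right) = 18$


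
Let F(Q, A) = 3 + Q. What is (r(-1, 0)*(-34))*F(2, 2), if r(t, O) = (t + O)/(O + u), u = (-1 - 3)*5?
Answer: -17/2 ≈ -8.5000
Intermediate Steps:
u = -20 (u = -4*5 = -20)
r(t, O) = (O + t)/(-20 + O) (r(t, O) = (t + O)/(O - 20) = (O + t)/(-20 + O))
(r(-1, 0)*(-34))*F(2, 2) = (((0 - 1)/(-20 + 0))*(-34))*(3 + 2) = ((-1/(-20))*(-34))*5 = (-1/20*(-1)*(-34))*5 = ((1/20)*(-34))*5 = -17/10*5 = -17/2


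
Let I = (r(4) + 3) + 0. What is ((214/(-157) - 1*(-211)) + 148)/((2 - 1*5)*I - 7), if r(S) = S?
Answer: -56149/4396 ≈ -12.773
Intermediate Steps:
I = 7 (I = (4 + 3) + 0 = 7 + 0 = 7)
((214/(-157) - 1*(-211)) + 148)/((2 - 1*5)*I - 7) = ((214/(-157) - 1*(-211)) + 148)/((2 - 1*5)*7 - 7) = ((214*(-1/157) + 211) + 148)/((2 - 5)*7 - 7) = ((-214/157 + 211) + 148)/(-3*7 - 7) = (32913/157 + 148)/(-21 - 7) = (56149/157)/(-28) = (56149/157)*(-1/28) = -56149/4396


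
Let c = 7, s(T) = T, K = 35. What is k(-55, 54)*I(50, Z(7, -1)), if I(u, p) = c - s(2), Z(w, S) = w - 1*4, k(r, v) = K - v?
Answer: -95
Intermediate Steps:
k(r, v) = 35 - v
Z(w, S) = -4 + w (Z(w, S) = w - 4 = -4 + w)
I(u, p) = 5 (I(u, p) = 7 - 1*2 = 7 - 2 = 5)
k(-55, 54)*I(50, Z(7, -1)) = (35 - 1*54)*5 = (35 - 54)*5 = -19*5 = -95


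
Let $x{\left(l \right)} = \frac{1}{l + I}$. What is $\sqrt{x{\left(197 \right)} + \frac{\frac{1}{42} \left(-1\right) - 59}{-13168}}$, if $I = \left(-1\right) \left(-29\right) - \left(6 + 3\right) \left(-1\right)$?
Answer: $\frac{\sqrt{9224660739210}}{32492040} \approx 0.093476$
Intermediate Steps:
$I = 38$ ($I = 29 - 9 \left(-1\right) = 29 - -9 = 29 + 9 = 38$)
$x{\left(l \right)} = \frac{1}{38 + l}$ ($x{\left(l \right)} = \frac{1}{l + 38} = \frac{1}{38 + l}$)
$\sqrt{x{\left(197 \right)} + \frac{\frac{1}{42} \left(-1\right) - 59}{-13168}} = \sqrt{\frac{1}{38 + 197} + \frac{\frac{1}{42} \left(-1\right) - 59}{-13168}} = \sqrt{\frac{1}{235} + \left(\frac{1}{42} \left(-1\right) - 59\right) \left(- \frac{1}{13168}\right)} = \sqrt{\frac{1}{235} + \left(- \frac{1}{42} - 59\right) \left(- \frac{1}{13168}\right)} = \sqrt{\frac{1}{235} - - \frac{2479}{553056}} = \sqrt{\frac{1}{235} + \frac{2479}{553056}} = \sqrt{\frac{1135621}{129968160}} = \frac{\sqrt{9224660739210}}{32492040}$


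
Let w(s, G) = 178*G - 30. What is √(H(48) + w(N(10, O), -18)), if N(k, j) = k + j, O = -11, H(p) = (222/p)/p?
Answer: I*√7450914/48 ≈ 56.867*I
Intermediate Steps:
H(p) = 222/p²
N(k, j) = j + k
w(s, G) = -30 + 178*G
√(H(48) + w(N(10, O), -18)) = √(222/48² + (-30 + 178*(-18))) = √(222*(1/2304) + (-30 - 3204)) = √(37/384 - 3234) = √(-1241819/384) = I*√7450914/48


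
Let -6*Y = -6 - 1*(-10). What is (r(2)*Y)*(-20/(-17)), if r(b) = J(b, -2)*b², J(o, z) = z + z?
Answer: 640/51 ≈ 12.549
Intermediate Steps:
J(o, z) = 2*z
r(b) = -4*b² (r(b) = (2*(-2))*b² = -4*b²)
Y = -⅔ (Y = -(-6 - 1*(-10))/6 = -(-6 + 10)/6 = -⅙*4 = -⅔ ≈ -0.66667)
(r(2)*Y)*(-20/(-17)) = (-4*2²*(-⅔))*(-20/(-17)) = (-4*4*(-⅔))*(-20*(-1/17)) = -16*(-⅔)*(20/17) = (32/3)*(20/17) = 640/51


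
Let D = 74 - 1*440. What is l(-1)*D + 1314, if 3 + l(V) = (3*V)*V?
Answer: 1314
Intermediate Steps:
l(V) = -3 + 3*V² (l(V) = -3 + (3*V)*V = -3 + 3*V²)
D = -366 (D = 74 - 440 = -366)
l(-1)*D + 1314 = (-3 + 3*(-1)²)*(-366) + 1314 = (-3 + 3*1)*(-366) + 1314 = (-3 + 3)*(-366) + 1314 = 0*(-366) + 1314 = 0 + 1314 = 1314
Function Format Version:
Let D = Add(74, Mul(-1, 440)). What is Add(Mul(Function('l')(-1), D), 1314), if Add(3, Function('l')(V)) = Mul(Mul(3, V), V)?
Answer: 1314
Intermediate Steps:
Function('l')(V) = Add(-3, Mul(3, Pow(V, 2))) (Function('l')(V) = Add(-3, Mul(Mul(3, V), V)) = Add(-3, Mul(3, Pow(V, 2))))
D = -366 (D = Add(74, -440) = -366)
Add(Mul(Function('l')(-1), D), 1314) = Add(Mul(Add(-3, Mul(3, Pow(-1, 2))), -366), 1314) = Add(Mul(Add(-3, Mul(3, 1)), -366), 1314) = Add(Mul(Add(-3, 3), -366), 1314) = Add(Mul(0, -366), 1314) = Add(0, 1314) = 1314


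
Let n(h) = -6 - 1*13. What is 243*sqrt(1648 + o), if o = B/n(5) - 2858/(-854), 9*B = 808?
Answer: 81*sqrt(975437015567)/8113 ≈ 9860.6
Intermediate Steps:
B = 808/9 (B = (1/9)*808 = 808/9 ≈ 89.778)
n(h) = -19 (n(h) = -6 - 13 = -19)
o = -100657/73017 (o = (808/9)/(-19) - 2858/(-854) = (808/9)*(-1/19) - 2858*(-1/854) = -808/171 + 1429/427 = -100657/73017 ≈ -1.3785)
243*sqrt(1648 + o) = 243*sqrt(1648 - 100657/73017) = 243*sqrt(120231359/73017) = 243*(sqrt(975437015567)/24339) = 81*sqrt(975437015567)/8113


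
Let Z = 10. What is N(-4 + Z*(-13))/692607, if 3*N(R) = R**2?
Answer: 17956/2077821 ≈ 0.0086417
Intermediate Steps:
N(R) = R**2/3
N(-4 + Z*(-13))/692607 = ((-4 + 10*(-13))**2/3)/692607 = ((-4 - 130)**2/3)*(1/692607) = ((1/3)*(-134)**2)*(1/692607) = ((1/3)*17956)*(1/692607) = (17956/3)*(1/692607) = 17956/2077821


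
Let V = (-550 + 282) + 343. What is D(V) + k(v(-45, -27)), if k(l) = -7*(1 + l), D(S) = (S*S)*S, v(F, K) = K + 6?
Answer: 422015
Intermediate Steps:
v(F, K) = 6 + K
V = 75 (V = -268 + 343 = 75)
D(S) = S³ (D(S) = S²*S = S³)
k(l) = -7 - 7*l
D(V) + k(v(-45, -27)) = 75³ + (-7 - 7*(6 - 27)) = 421875 + (-7 - 7*(-21)) = 421875 + (-7 + 147) = 421875 + 140 = 422015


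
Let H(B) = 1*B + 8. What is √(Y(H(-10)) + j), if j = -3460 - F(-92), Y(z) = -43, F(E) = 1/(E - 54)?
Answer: I*√74669802/146 ≈ 59.186*I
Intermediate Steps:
F(E) = 1/(-54 + E)
H(B) = 8 + B (H(B) = B + 8 = 8 + B)
j = -505159/146 (j = -3460 - 1/(-54 - 92) = -3460 - 1/(-146) = -3460 - 1*(-1/146) = -3460 + 1/146 = -505159/146 ≈ -3460.0)
√(Y(H(-10)) + j) = √(-43 - 505159/146) = √(-511437/146) = I*√74669802/146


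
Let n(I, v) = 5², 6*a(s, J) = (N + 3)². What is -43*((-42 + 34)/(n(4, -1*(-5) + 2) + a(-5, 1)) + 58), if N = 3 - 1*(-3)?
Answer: -191350/77 ≈ -2485.1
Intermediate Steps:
N = 6 (N = 3 + 3 = 6)
a(s, J) = 27/2 (a(s, J) = (6 + 3)²/6 = (⅙)*9² = (⅙)*81 = 27/2)
n(I, v) = 25
-43*((-42 + 34)/(n(4, -1*(-5) + 2) + a(-5, 1)) + 58) = -43*((-42 + 34)/(25 + 27/2) + 58) = -43*(-8/77/2 + 58) = -43*(-8*2/77 + 58) = -43*(-16/77 + 58) = -43*4450/77 = -191350/77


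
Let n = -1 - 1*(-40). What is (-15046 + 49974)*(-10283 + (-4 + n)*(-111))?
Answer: -494859904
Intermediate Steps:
n = 39 (n = -1 + 40 = 39)
(-15046 + 49974)*(-10283 + (-4 + n)*(-111)) = (-15046 + 49974)*(-10283 + (-4 + 39)*(-111)) = 34928*(-10283 + 35*(-111)) = 34928*(-10283 - 3885) = 34928*(-14168) = -494859904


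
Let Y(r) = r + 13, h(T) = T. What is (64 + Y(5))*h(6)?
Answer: 492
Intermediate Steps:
Y(r) = 13 + r
(64 + Y(5))*h(6) = (64 + (13 + 5))*6 = (64 + 18)*6 = 82*6 = 492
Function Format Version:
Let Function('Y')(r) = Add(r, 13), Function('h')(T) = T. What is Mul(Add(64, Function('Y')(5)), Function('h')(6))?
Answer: 492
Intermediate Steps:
Function('Y')(r) = Add(13, r)
Mul(Add(64, Function('Y')(5)), Function('h')(6)) = Mul(Add(64, Add(13, 5)), 6) = Mul(Add(64, 18), 6) = Mul(82, 6) = 492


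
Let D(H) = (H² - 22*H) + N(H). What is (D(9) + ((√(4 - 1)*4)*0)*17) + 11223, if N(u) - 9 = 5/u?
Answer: 100040/9 ≈ 11116.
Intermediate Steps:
N(u) = 9 + 5/u
D(H) = 9 + H² - 22*H + 5/H (D(H) = (H² - 22*H) + (9 + 5/H) = 9 + H² - 22*H + 5/H)
(D(9) + ((√(4 - 1)*4)*0)*17) + 11223 = ((9 + 9² - 22*9 + 5/9) + ((√(4 - 1)*4)*0)*17) + 11223 = ((9 + 81 - 198 + 5*(⅑)) + ((√3*4)*0)*17) + 11223 = ((9 + 81 - 198 + 5/9) + ((4*√3)*0)*17) + 11223 = (-967/9 + 0*17) + 11223 = (-967/9 + 0) + 11223 = -967/9 + 11223 = 100040/9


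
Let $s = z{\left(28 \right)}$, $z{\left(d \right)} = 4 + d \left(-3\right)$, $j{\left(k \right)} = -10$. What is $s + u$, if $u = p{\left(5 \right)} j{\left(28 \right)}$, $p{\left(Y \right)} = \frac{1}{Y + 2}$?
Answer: $- \frac{570}{7} \approx -81.429$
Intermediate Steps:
$p{\left(Y \right)} = \frac{1}{2 + Y}$
$z{\left(d \right)} = 4 - 3 d$
$s = -80$ ($s = 4 - 84 = -80$)
$u = - \frac{10}{7}$ ($u = \frac{1}{2 + 5} \left(-10\right) = \frac{1}{7} \left(-10\right) = - \frac{10}{7} \approx -1.4286$)
$s + u = -80 - \frac{10}{7} = - \frac{570}{7}$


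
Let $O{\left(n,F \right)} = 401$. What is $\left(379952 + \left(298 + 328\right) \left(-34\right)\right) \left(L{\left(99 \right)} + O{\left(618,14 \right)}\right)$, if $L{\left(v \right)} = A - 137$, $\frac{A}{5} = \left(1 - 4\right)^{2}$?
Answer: $110828412$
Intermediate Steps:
$A = 45$ ($A = 5 \left(1 - 4\right)^{2} = 5 \left(-3\right)^{2} = 5 \cdot 9 = 45$)
$L{\left(v \right)} = -92$ ($L{\left(v \right)} = 45 - 137 = -92$)
$\left(379952 + \left(298 + 328\right) \left(-34\right)\right) \left(L{\left(99 \right)} + O{\left(618,14 \right)}\right) = \left(379952 + \left(298 + 328\right) \left(-34\right)\right) \left(-92 + 401\right) = \left(379952 + 626 \left(-34\right)\right) 309 = \left(379952 - 21284\right) 309 = 358668 \cdot 309 = 110828412$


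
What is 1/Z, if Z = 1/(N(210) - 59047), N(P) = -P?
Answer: -59257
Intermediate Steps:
Z = -1/59257 (Z = 1/(-1*210 - 59047) = 1/(-210 - 59047) = 1/(-59257) = -1/59257 ≈ -1.6876e-5)
1/Z = 1/(-1/59257) = -59257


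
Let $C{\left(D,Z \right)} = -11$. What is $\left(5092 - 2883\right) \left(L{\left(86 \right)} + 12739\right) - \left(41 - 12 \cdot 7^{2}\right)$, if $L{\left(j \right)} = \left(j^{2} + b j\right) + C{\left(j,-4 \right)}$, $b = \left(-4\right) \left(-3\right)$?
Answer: $46734151$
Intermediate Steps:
$b = 12$
$L{\left(j \right)} = -11 + j^{2} + 12 j$ ($L{\left(j \right)} = \left(j^{2} + 12 j\right) - 11 = -11 + j^{2} + 12 j$)
$\left(5092 - 2883\right) \left(L{\left(86 \right)} + 12739\right) - \left(41 - 12 \cdot 7^{2}\right) = \left(5092 - 2883\right) \left(\left(-11 + 86^{2} + 12 \cdot 86\right) + 12739\right) - \left(41 - 12 \cdot 7^{2}\right) = 2209 \left(\left(-11 + 7396 + 1032\right) + 12739\right) - \left(41 - 588\right) = 2209 \left(8417 + 12739\right) - \left(41 - 588\right) = 2209 \cdot 21156 - -547 = 46733604 + 547 = 46734151$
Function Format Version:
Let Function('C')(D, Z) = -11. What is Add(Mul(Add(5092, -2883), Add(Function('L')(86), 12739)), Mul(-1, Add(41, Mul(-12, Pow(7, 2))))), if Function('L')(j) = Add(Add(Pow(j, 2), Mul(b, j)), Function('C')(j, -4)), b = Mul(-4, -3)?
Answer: 46734151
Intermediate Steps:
b = 12
Function('L')(j) = Add(-11, Pow(j, 2), Mul(12, j)) (Function('L')(j) = Add(Add(Pow(j, 2), Mul(12, j)), -11) = Add(-11, Pow(j, 2), Mul(12, j)))
Add(Mul(Add(5092, -2883), Add(Function('L')(86), 12739)), Mul(-1, Add(41, Mul(-12, Pow(7, 2))))) = Add(Mul(Add(5092, -2883), Add(Add(-11, Pow(86, 2), Mul(12, 86)), 12739)), Mul(-1, Add(41, Mul(-12, Pow(7, 2))))) = Add(Mul(2209, Add(Add(-11, 7396, 1032), 12739)), Mul(-1, Add(41, Mul(-12, 49)))) = Add(Mul(2209, Add(8417, 12739)), Mul(-1, Add(41, -588))) = Add(Mul(2209, 21156), Mul(-1, -547)) = Add(46733604, 547) = 46734151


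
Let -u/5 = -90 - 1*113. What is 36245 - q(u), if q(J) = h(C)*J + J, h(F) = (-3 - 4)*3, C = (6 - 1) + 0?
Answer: 56545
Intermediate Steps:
u = 1015 (u = -5*(-90 - 1*113) = -5*(-90 - 113) = -5*(-203) = 1015)
C = 5 (C = 5 + 0 = 5)
h(F) = -21 (h(F) = -7*3 = -21)
q(J) = -20*J (q(J) = -21*J + J = -20*J)
36245 - q(u) = 36245 - (-20)*1015 = 36245 - 1*(-20300) = 36245 + 20300 = 56545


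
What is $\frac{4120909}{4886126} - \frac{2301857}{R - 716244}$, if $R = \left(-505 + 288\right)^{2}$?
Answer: $\frac{14004690197877}{3269575643530} \approx 4.2833$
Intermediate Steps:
$R = 47089$ ($R = \left(-217\right)^{2} = 47089$)
$\frac{4120909}{4886126} - \frac{2301857}{R - 716244} = \frac{4120909}{4886126} - \frac{2301857}{47089 - 716244} = 4120909 \cdot \frac{1}{4886126} - \frac{2301857}{-669155} = \frac{4120909}{4886126} - - \frac{2301857}{669155} = \frac{4120909}{4886126} + \frac{2301857}{669155} = \frac{14004690197877}{3269575643530}$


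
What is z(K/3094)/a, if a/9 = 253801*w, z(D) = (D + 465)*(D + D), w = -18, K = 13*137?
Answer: -15180559/1164480611364 ≈ -1.3036e-5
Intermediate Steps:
K = 1781
z(D) = 2*D*(465 + D) (z(D) = (465 + D)*(2*D) = 2*D*(465 + D))
a = -41115762 (a = 9*(253801*(-18)) = 9*(-4568418) = -41115762)
z(K/3094)/a = (2*(1781/3094)*(465 + 1781/3094))/(-41115762) = (2*(1781*(1/3094))*(465 + 1781*(1/3094)))*(-1/41115762) = (2*(137/238)*(465 + 137/238))*(-1/41115762) = (2*(137/238)*(110807/238))*(-1/41115762) = (15180559/28322)*(-1/41115762) = -15180559/1164480611364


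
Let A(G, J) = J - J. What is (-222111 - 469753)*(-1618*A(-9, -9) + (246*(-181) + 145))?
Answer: 30705616184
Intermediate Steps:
A(G, J) = 0
(-222111 - 469753)*(-1618*A(-9, -9) + (246*(-181) + 145)) = (-222111 - 469753)*(-1618*0 + (246*(-181) + 145)) = -691864*(0 + (-44526 + 145)) = -691864*(0 - 44381) = -691864*(-44381) = 30705616184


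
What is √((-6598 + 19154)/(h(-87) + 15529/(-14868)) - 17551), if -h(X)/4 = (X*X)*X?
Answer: I*√26917951547760921647593423/39162474887 ≈ 132.48*I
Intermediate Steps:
h(X) = -4*X³ (h(X) = -4*X*X*X = -4*X²*X = -4*X³)
√((-6598 + 19154)/(h(-87) + 15529/(-14868)) - 17551) = √((-6598 + 19154)/(-4*(-87)³ + 15529/(-14868)) - 17551) = √(12556/(-4*(-658503) + 15529*(-1/14868)) - 17551) = √(12556/(2634012 - 15529/14868) - 17551) = √(12556/(39162474887/14868) - 17551) = √(12556*(14868/39162474887) - 17551) = √(186682608/39162474887 - 17551) = √(-687340410059129/39162474887) = I*√26917951547760921647593423/39162474887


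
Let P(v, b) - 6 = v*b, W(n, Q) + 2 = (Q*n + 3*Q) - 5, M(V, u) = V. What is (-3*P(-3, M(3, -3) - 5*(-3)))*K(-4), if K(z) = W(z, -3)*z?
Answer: 2304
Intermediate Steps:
W(n, Q) = -7 + 3*Q + Q*n (W(n, Q) = -2 + ((Q*n + 3*Q) - 5) = -2 + ((3*Q + Q*n) - 5) = -2 + (-5 + 3*Q + Q*n) = -7 + 3*Q + Q*n)
P(v, b) = 6 + b*v (P(v, b) = 6 + v*b = 6 + b*v)
K(z) = z*(-16 - 3*z) (K(z) = (-7 + 3*(-3) - 3*z)*z = (-7 - 9 - 3*z)*z = (-16 - 3*z)*z = z*(-16 - 3*z))
(-3*P(-3, M(3, -3) - 5*(-3)))*K(-4) = (-3*(6 + (3 - 5*(-3))*(-3)))*(-1*(-4)*(16 + 3*(-4))) = (-3*(6 + (3 + 15)*(-3)))*(-1*(-4)*(16 - 12)) = (-3*(6 + 18*(-3)))*(-1*(-4)*4) = -3*(6 - 54)*16 = -3*(-48)*16 = 144*16 = 2304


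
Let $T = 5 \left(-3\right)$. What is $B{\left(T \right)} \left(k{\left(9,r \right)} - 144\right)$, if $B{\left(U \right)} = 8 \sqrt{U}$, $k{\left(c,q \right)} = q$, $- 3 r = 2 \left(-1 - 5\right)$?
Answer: $- 1120 i \sqrt{15} \approx - 4337.7 i$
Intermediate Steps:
$r = 4$ ($r = - \frac{2 \left(-1 - 5\right)}{3} = - \frac{2 \left(-6\right)}{3} = \left(- \frac{1}{3}\right) \left(-12\right) = 4$)
$T = -15$
$B{\left(T \right)} \left(k{\left(9,r \right)} - 144\right) = 8 \sqrt{-15} \left(4 - 144\right) = 8 i \sqrt{15} \left(-140\right) = - 1120 i \sqrt{15}$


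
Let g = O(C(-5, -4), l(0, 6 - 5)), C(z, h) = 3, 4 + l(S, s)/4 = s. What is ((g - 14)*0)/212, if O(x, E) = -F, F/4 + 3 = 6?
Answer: 0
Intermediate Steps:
l(S, s) = -16 + 4*s
F = 12 (F = -12 + 4*6 = -12 + 24 = 12)
O(x, E) = -12 (O(x, E) = -1*12 = -12)
g = -12
((g - 14)*0)/212 = ((-12 - 14)*0)/212 = -26*0*(1/212) = 0*(1/212) = 0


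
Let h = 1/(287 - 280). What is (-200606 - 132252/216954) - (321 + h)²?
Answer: -538162636540/1771791 ≈ -3.0374e+5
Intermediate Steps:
h = ⅐ (h = 1/7 = ⅐ ≈ 0.14286)
(-200606 - 132252/216954) - (321 + h)² = (-200606 - 132252/216954) - (321 + ⅐)² = (-200606 - 132252*1/216954) - (2248/7)² = (-200606 - 22042/36159) - 1*5053504/49 = -7253734396/36159 - 5053504/49 = -538162636540/1771791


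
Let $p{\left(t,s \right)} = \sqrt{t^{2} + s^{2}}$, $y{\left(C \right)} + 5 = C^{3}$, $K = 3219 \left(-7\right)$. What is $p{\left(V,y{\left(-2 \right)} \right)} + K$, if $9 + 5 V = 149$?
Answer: $-22533 + \sqrt{953} \approx -22502.0$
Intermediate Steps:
$K = -22533$
$y{\left(C \right)} = -5 + C^{3}$
$V = 28$ ($V = - \frac{9}{5} + \frac{1}{5} \cdot 149 = - \frac{9}{5} + \frac{149}{5} = 28$)
$p{\left(t,s \right)} = \sqrt{s^{2} + t^{2}}$
$p{\left(V,y{\left(-2 \right)} \right)} + K = \sqrt{\left(-5 + \left(-2\right)^{3}\right)^{2} + 28^{2}} - 22533 = \sqrt{\left(-5 - 8\right)^{2} + 784} - 22533 = \sqrt{\left(-13\right)^{2} + 784} - 22533 = \sqrt{169 + 784} - 22533 = \sqrt{953} - 22533 = -22533 + \sqrt{953}$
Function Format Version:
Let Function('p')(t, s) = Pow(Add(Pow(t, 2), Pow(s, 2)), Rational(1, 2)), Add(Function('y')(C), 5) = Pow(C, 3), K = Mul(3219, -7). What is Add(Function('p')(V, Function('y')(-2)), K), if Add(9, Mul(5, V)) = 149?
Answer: Add(-22533, Pow(953, Rational(1, 2))) ≈ -22502.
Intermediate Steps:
K = -22533
Function('y')(C) = Add(-5, Pow(C, 3))
V = 28 (V = Add(Rational(-9, 5), Mul(Rational(1, 5), 149)) = Add(Rational(-9, 5), Rational(149, 5)) = 28)
Function('p')(t, s) = Pow(Add(Pow(s, 2), Pow(t, 2)), Rational(1, 2))
Add(Function('p')(V, Function('y')(-2)), K) = Add(Pow(Add(Pow(Add(-5, Pow(-2, 3)), 2), Pow(28, 2)), Rational(1, 2)), -22533) = Add(Pow(Add(Pow(Add(-5, -8), 2), 784), Rational(1, 2)), -22533) = Add(Pow(Add(Pow(-13, 2), 784), Rational(1, 2)), -22533) = Add(Pow(Add(169, 784), Rational(1, 2)), -22533) = Add(Pow(953, Rational(1, 2)), -22533) = Add(-22533, Pow(953, Rational(1, 2)))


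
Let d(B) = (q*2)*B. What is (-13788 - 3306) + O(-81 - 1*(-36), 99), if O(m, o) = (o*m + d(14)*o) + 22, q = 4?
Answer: -10439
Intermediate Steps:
d(B) = 8*B (d(B) = (4*2)*B = 8*B)
O(m, o) = 22 + 112*o + m*o (O(m, o) = (o*m + (8*14)*o) + 22 = (m*o + 112*o) + 22 = (112*o + m*o) + 22 = 22 + 112*o + m*o)
(-13788 - 3306) + O(-81 - 1*(-36), 99) = (-13788 - 3306) + (22 + 112*99 + (-81 - 1*(-36))*99) = -17094 + (22 + 11088 + (-81 + 36)*99) = -17094 + (22 + 11088 - 45*99) = -17094 + (22 + 11088 - 4455) = -17094 + 6655 = -10439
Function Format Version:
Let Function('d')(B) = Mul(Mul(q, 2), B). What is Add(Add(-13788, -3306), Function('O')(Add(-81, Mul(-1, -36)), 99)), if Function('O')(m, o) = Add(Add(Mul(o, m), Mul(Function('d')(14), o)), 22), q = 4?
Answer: -10439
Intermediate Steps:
Function('d')(B) = Mul(8, B) (Function('d')(B) = Mul(Mul(4, 2), B) = Mul(8, B))
Function('O')(m, o) = Add(22, Mul(112, o), Mul(m, o)) (Function('O')(m, o) = Add(Add(Mul(o, m), Mul(Mul(8, 14), o)), 22) = Add(Add(Mul(m, o), Mul(112, o)), 22) = Add(Add(Mul(112, o), Mul(m, o)), 22) = Add(22, Mul(112, o), Mul(m, o)))
Add(Add(-13788, -3306), Function('O')(Add(-81, Mul(-1, -36)), 99)) = Add(Add(-13788, -3306), Add(22, Mul(112, 99), Mul(Add(-81, Mul(-1, -36)), 99))) = Add(-17094, Add(22, 11088, Mul(Add(-81, 36), 99))) = Add(-17094, Add(22, 11088, Mul(-45, 99))) = Add(-17094, Add(22, 11088, -4455)) = Add(-17094, 6655) = -10439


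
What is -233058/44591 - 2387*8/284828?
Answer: -542201240/102425527 ≈ -5.2936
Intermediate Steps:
-233058/44591 - 2387*8/284828 = -233058*1/44591 - 19096*1/284828 = -233058/44591 - 154/2297 = -542201240/102425527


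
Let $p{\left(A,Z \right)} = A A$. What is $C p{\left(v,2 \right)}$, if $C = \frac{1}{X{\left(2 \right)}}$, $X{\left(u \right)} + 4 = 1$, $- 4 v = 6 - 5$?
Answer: $- \frac{1}{48} \approx -0.020833$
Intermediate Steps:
$v = - \frac{1}{4}$ ($v = - \frac{6 - 5}{4} = \left(- \frac{1}{4}\right) 1 = - \frac{1}{4} \approx -0.25$)
$X{\left(u \right)} = -3$ ($X{\left(u \right)} = -4 + 1 = -3$)
$p{\left(A,Z \right)} = A^{2}$
$C = - \frac{1}{3}$ ($C = \frac{1}{-3} = - \frac{1}{3} \approx -0.33333$)
$C p{\left(v,2 \right)} = - \frac{\left(- \frac{1}{4}\right)^{2}}{3} = \left(- \frac{1}{3}\right) \frac{1}{16} = - \frac{1}{48}$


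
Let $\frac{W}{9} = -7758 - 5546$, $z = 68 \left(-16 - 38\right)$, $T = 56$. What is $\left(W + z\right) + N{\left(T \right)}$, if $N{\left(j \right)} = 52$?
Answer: $-123356$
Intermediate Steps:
$z = -3672$ ($z = 68 \left(-54\right) = -3672$)
$W = -119736$ ($W = 9 \left(-7758 - 5546\right) = 9 \left(-13304\right) = -119736$)
$\left(W + z\right) + N{\left(T \right)} = \left(-119736 - 3672\right) + 52 = -123408 + 52 = -123356$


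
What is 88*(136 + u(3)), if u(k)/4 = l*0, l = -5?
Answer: 11968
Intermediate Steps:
u(k) = 0 (u(k) = 4*(-5*0) = 4*0 = 0)
88*(136 + u(3)) = 88*(136 + 0) = 88*136 = 11968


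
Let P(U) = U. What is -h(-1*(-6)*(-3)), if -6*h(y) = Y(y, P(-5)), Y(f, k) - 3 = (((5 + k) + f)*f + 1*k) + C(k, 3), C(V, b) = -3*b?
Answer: 313/6 ≈ 52.167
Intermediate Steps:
Y(f, k) = -6 + k + f*(5 + f + k) (Y(f, k) = 3 + ((((5 + k) + f)*f + 1*k) - 3*3) = 3 + (((5 + f + k)*f + k) - 9) = 3 + ((f*(5 + f + k) + k) - 9) = 3 + ((k + f*(5 + f + k)) - 9) = 3 + (-9 + k + f*(5 + f + k)) = -6 + k + f*(5 + f + k))
h(y) = 11/6 - y**2/6 (h(y) = -(-6 - 5 + y**2 + 5*y + y*(-5))/6 = -(-6 - 5 + y**2 + 5*y - 5*y)/6 = -(-11 + y**2)/6 = 11/6 - y**2/6)
-h(-1*(-6)*(-3)) = -(11/6 - (-1*(-6)*(-3))**2/6) = -(11/6 - (6*(-3))**2/6) = -(11/6 - 1/6*(-18)**2) = -(11/6 - 1/6*324) = -(11/6 - 54) = -1*(-313/6) = 313/6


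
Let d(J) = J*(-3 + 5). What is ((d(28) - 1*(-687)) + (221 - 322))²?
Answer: 412164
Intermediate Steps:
d(J) = 2*J (d(J) = J*2 = 2*J)
((d(28) - 1*(-687)) + (221 - 322))² = ((2*28 - 1*(-687)) + (221 - 322))² = ((56 + 687) - 101)² = (743 - 101)² = 642² = 412164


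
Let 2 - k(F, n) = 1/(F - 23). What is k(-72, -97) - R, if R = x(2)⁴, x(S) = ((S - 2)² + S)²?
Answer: -24129/95 ≈ -253.99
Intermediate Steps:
k(F, n) = 2 - 1/(-23 + F) (k(F, n) = 2 - 1/(F - 23) = 2 - 1/(-23 + F))
x(S) = (S + (-2 + S)²)² (x(S) = ((-2 + S)² + S)² = (S + (-2 + S)²)²)
R = 256 (R = ((2 + (-2 + 2)²)²)⁴ = ((2 + 0²)²)⁴ = ((2 + 0)²)⁴ = (2²)⁴ = 4⁴ = 256)
k(-72, -97) - R = (-47 + 2*(-72))/(-23 - 72) - 1*256 = (-47 - 144)/(-95) - 256 = -1/95*(-191) - 256 = 191/95 - 256 = -24129/95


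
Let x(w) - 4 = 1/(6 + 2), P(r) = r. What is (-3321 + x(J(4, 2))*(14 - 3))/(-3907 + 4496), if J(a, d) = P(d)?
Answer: -26205/4712 ≈ -5.5613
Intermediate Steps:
J(a, d) = d
x(w) = 33/8 (x(w) = 4 + 1/(6 + 2) = 4 + 1/8 = 4 + ⅛ = 33/8)
(-3321 + x(J(4, 2))*(14 - 3))/(-3907 + 4496) = (-3321 + 33*(14 - 3)/8)/(-3907 + 4496) = (-3321 + (33/8)*11)/589 = (-3321 + 363/8)*(1/589) = -26205/8*1/589 = -26205/4712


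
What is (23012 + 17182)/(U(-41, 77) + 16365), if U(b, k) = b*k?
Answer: 20097/6604 ≈ 3.0432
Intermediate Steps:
(23012 + 17182)/(U(-41, 77) + 16365) = (23012 + 17182)/(-41*77 + 16365) = 40194/(-3157 + 16365) = 40194/13208 = 40194*(1/13208) = 20097/6604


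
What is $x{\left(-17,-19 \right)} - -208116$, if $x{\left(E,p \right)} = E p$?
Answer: $208439$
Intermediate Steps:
$x{\left(-17,-19 \right)} - -208116 = \left(-17\right) \left(-19\right) - -208116 = 323 + 208116 = 208439$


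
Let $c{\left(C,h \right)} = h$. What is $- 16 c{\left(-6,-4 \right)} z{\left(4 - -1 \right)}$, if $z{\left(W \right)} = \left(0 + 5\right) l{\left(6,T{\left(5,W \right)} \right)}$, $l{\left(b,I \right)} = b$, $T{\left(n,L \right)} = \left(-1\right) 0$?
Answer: $1920$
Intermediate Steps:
$T{\left(n,L \right)} = 0$
$z{\left(W \right)} = 30$ ($z{\left(W \right)} = \left(0 + 5\right) 6 = 5 \cdot 6 = 30$)
$- 16 c{\left(-6,-4 \right)} z{\left(4 - -1 \right)} = \left(-16\right) \left(-4\right) 30 = 64 \cdot 30 = 1920$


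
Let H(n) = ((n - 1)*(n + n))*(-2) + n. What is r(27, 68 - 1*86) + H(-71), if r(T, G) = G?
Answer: -20537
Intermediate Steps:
H(n) = n - 4*n*(-1 + n) (H(n) = ((-1 + n)*(2*n))*(-2) + n = (2*n*(-1 + n))*(-2) + n = -4*n*(-1 + n) + n = n - 4*n*(-1 + n))
r(27, 68 - 1*86) + H(-71) = (68 - 1*86) - 71*(5 - 4*(-71)) = (68 - 86) - 71*(5 + 284) = -18 - 71*289 = -18 - 20519 = -20537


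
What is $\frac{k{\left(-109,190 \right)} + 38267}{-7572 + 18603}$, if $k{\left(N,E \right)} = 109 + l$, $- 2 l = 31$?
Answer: $\frac{76721}{22062} \approx 3.4775$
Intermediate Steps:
$l = - \frac{31}{2}$ ($l = \left(- \frac{1}{2}\right) 31 = - \frac{31}{2} \approx -15.5$)
$k{\left(N,E \right)} = \frac{187}{2}$ ($k{\left(N,E \right)} = 109 - \frac{31}{2} = \frac{187}{2}$)
$\frac{k{\left(-109,190 \right)} + 38267}{-7572 + 18603} = \frac{\frac{187}{2} + 38267}{-7572 + 18603} = \frac{76721}{2 \cdot 11031} = \frac{76721}{2} \cdot \frac{1}{11031} = \frac{76721}{22062}$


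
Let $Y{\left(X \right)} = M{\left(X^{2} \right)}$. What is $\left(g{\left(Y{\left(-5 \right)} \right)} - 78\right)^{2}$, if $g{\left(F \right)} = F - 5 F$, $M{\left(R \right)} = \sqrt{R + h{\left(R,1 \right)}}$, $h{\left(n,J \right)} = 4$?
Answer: $6548 + 624 \sqrt{29} \approx 9908.3$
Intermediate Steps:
$M{\left(R \right)} = \sqrt{4 + R}$ ($M{\left(R \right)} = \sqrt{R + 4} = \sqrt{4 + R}$)
$Y{\left(X \right)} = \sqrt{4 + X^{2}}$
$g{\left(F \right)} = - 4 F$
$\left(g{\left(Y{\left(-5 \right)} \right)} - 78\right)^{2} = \left(- 4 \sqrt{4 + \left(-5\right)^{2}} - 78\right)^{2} = \left(- 4 \sqrt{4 + 25} - 78\right)^{2} = \left(- 4 \sqrt{29} - 78\right)^{2} = \left(-78 - 4 \sqrt{29}\right)^{2}$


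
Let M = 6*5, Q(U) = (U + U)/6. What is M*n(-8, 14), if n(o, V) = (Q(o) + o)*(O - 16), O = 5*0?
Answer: 5120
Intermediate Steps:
O = 0
Q(U) = U/3 (Q(U) = (2*U)*(1/6) = U/3)
n(o, V) = -64*o/3 (n(o, V) = (o/3 + o)*(0 - 16) = (4*o/3)*(-16) = -64*o/3)
M = 30
M*n(-8, 14) = 30*(-64/3*(-8)) = 30*(512/3) = 5120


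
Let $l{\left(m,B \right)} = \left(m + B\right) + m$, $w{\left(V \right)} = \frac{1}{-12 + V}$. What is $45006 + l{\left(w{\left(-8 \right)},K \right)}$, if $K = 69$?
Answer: $\frac{450749}{10} \approx 45075.0$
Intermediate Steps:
$l{\left(m,B \right)} = B + 2 m$ ($l{\left(m,B \right)} = \left(B + m\right) + m = B + 2 m$)
$45006 + l{\left(w{\left(-8 \right)},K \right)} = 45006 + \left(69 + \frac{2}{-12 - 8}\right) = 45006 + \left(69 + \frac{2}{-20}\right) = 45006 + \left(69 + 2 \left(- \frac{1}{20}\right)\right) = 45006 + \left(69 - \frac{1}{10}\right) = 45006 + \frac{689}{10} = \frac{450749}{10}$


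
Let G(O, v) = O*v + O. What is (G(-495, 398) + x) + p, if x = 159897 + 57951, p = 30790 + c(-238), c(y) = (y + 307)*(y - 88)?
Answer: 28639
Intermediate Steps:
c(y) = (-88 + y)*(307 + y) (c(y) = (307 + y)*(-88 + y) = (-88 + y)*(307 + y))
G(O, v) = O + O*v
p = 8296 (p = 30790 + (-27016 + (-238)² + 219*(-238)) = 30790 + (-27016 + 56644 - 52122) = 30790 - 22494 = 8296)
x = 217848
(G(-495, 398) + x) + p = (-495*(1 + 398) + 217848) + 8296 = (-495*399 + 217848) + 8296 = (-197505 + 217848) + 8296 = 20343 + 8296 = 28639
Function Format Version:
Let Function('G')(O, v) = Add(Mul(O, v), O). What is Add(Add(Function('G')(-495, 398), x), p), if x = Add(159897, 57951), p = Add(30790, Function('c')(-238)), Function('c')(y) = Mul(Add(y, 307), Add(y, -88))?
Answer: 28639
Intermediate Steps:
Function('c')(y) = Mul(Add(-88, y), Add(307, y)) (Function('c')(y) = Mul(Add(307, y), Add(-88, y)) = Mul(Add(-88, y), Add(307, y)))
Function('G')(O, v) = Add(O, Mul(O, v))
p = 8296 (p = Add(30790, Add(-27016, Pow(-238, 2), Mul(219, -238))) = Add(30790, Add(-27016, 56644, -52122)) = Add(30790, -22494) = 8296)
x = 217848
Add(Add(Function('G')(-495, 398), x), p) = Add(Add(Mul(-495, Add(1, 398)), 217848), 8296) = Add(Add(Mul(-495, 399), 217848), 8296) = Add(Add(-197505, 217848), 8296) = Add(20343, 8296) = 28639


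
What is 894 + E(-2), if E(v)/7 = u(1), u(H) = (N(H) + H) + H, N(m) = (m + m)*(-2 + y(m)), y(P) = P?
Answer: 894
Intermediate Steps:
N(m) = 2*m*(-2 + m) (N(m) = (m + m)*(-2 + m) = (2*m)*(-2 + m) = 2*m*(-2 + m))
u(H) = 2*H + 2*H*(-2 + H) (u(H) = (2*H*(-2 + H) + H) + H = (H + 2*H*(-2 + H)) + H = 2*H + 2*H*(-2 + H))
E(v) = 0 (E(v) = 7*(2*1*(-1 + 1)) = 7*(2*1*0) = 7*0 = 0)
894 + E(-2) = 894 + 0 = 894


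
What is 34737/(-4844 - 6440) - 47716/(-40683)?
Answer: -874778027/459066972 ≈ -1.9056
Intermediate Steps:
34737/(-4844 - 6440) - 47716/(-40683) = 34737/(-11284) - 47716*(-1/40683) = 34737*(-1/11284) + 47716/40683 = -34737/11284 + 47716/40683 = -874778027/459066972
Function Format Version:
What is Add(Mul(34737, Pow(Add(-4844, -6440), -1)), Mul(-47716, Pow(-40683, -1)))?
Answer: Rational(-874778027, 459066972) ≈ -1.9056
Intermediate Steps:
Add(Mul(34737, Pow(Add(-4844, -6440), -1)), Mul(-47716, Pow(-40683, -1))) = Add(Mul(34737, Pow(-11284, -1)), Mul(-47716, Rational(-1, 40683))) = Add(Mul(34737, Rational(-1, 11284)), Rational(47716, 40683)) = Add(Rational(-34737, 11284), Rational(47716, 40683)) = Rational(-874778027, 459066972)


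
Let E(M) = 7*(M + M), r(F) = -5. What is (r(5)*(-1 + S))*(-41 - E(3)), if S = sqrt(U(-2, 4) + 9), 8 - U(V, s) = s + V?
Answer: -415 + 415*sqrt(15) ≈ 1192.3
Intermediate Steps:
U(V, s) = 8 - V - s (U(V, s) = 8 - (s + V) = 8 - (V + s) = 8 + (-V - s) = 8 - V - s)
E(M) = 14*M (E(M) = 7*(2*M) = 14*M)
S = sqrt(15) (S = sqrt((8 - 1*(-2) - 1*4) + 9) = sqrt((8 + 2 - 4) + 9) = sqrt(6 + 9) = sqrt(15) ≈ 3.8730)
(r(5)*(-1 + S))*(-41 - E(3)) = (-5*(-1 + sqrt(15)))*(-41 - 14*3) = (5 - 5*sqrt(15))*(-41 - 1*42) = (5 - 5*sqrt(15))*(-41 - 42) = (5 - 5*sqrt(15))*(-83) = -415 + 415*sqrt(15)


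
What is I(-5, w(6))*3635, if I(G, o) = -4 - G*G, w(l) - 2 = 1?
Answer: -105415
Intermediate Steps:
w(l) = 3 (w(l) = 2 + 1 = 3)
I(G, o) = -4 - G**2
I(-5, w(6))*3635 = (-4 - 1*(-5)**2)*3635 = (-4 - 1*25)*3635 = (-4 - 25)*3635 = -29*3635 = -105415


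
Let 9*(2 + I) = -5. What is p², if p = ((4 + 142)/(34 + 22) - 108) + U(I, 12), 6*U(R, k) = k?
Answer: 8381025/784 ≈ 10690.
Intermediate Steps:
I = -23/9 (I = -2 + (⅑)*(-5) = -2 - 5/9 = -23/9 ≈ -2.5556)
U(R, k) = k/6
p = -2895/28 (p = ((4 + 142)/(34 + 22) - 108) + (⅙)*12 = (146/56 - 108) + 2 = (146*(1/56) - 108) + 2 = (73/28 - 108) + 2 = -2951/28 + 2 = -2895/28 ≈ -103.39)
p² = (-2895/28)² = 8381025/784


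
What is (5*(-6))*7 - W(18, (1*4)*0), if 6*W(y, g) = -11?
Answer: -1249/6 ≈ -208.17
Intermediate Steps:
W(y, g) = -11/6 (W(y, g) = (1/6)*(-11) = -11/6)
(5*(-6))*7 - W(18, (1*4)*0) = (5*(-6))*7 - 1*(-11/6) = -30*7 + 11/6 = -210 + 11/6 = -1249/6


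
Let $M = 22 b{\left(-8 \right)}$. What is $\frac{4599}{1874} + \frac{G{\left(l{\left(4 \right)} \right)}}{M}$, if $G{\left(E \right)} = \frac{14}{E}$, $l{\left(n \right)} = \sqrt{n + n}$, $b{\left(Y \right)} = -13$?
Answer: $\frac{4599}{1874} - \frac{7 \sqrt{2}}{572} \approx 2.4368$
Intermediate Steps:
$M = -286$ ($M = 22 \left(-13\right) = -286$)
$l{\left(n \right)} = \sqrt{2} \sqrt{n}$ ($l{\left(n \right)} = \sqrt{2 n} = \sqrt{2} \sqrt{n}$)
$\frac{4599}{1874} + \frac{G{\left(l{\left(4 \right)} \right)}}{M} = \frac{4599}{1874} + \frac{14 \frac{1}{\sqrt{2} \sqrt{4}}}{-286} = 4599 \cdot \frac{1}{1874} + \frac{14}{\sqrt{2} \cdot 2} \left(- \frac{1}{286}\right) = \frac{4599}{1874} + \frac{14}{2 \sqrt{2}} \left(- \frac{1}{286}\right) = \frac{4599}{1874} + 14 \frac{\sqrt{2}}{4} \left(- \frac{1}{286}\right) = \frac{4599}{1874} + \frac{7 \sqrt{2}}{2} \left(- \frac{1}{286}\right) = \frac{4599}{1874} - \frac{7 \sqrt{2}}{572}$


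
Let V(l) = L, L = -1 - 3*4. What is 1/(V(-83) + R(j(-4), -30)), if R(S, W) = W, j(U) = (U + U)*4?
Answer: -1/43 ≈ -0.023256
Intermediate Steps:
j(U) = 8*U (j(U) = (2*U)*4 = 8*U)
L = -13 (L = -1 - 12 = -13)
V(l) = -13
1/(V(-83) + R(j(-4), -30)) = 1/(-13 - 30) = 1/(-43) = -1/43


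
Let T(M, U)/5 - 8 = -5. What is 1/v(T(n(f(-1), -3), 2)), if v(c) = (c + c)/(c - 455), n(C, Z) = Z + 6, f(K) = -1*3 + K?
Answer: -44/3 ≈ -14.667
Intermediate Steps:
f(K) = -3 + K
n(C, Z) = 6 + Z
T(M, U) = 15 (T(M, U) = 40 + 5*(-5) = 40 - 25 = 15)
v(c) = 2*c/(-455 + c) (v(c) = (2*c)/(-455 + c) = 2*c/(-455 + c))
1/v(T(n(f(-1), -3), 2)) = 1/(2*15/(-455 + 15)) = 1/(2*15/(-440)) = 1/(2*15*(-1/440)) = 1/(-3/44) = -44/3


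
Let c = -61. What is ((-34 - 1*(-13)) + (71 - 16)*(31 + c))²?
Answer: 2792241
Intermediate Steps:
((-34 - 1*(-13)) + (71 - 16)*(31 + c))² = ((-34 - 1*(-13)) + (71 - 16)*(31 - 61))² = ((-34 + 13) + 55*(-30))² = (-21 - 1650)² = (-1671)² = 2792241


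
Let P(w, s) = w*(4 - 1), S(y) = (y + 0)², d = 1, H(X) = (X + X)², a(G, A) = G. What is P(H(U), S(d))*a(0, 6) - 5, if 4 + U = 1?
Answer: -5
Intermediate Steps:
U = -3 (U = -4 + 1 = -3)
H(X) = 4*X² (H(X) = (2*X)² = 4*X²)
S(y) = y²
P(w, s) = 3*w (P(w, s) = w*3 = 3*w)
P(H(U), S(d))*a(0, 6) - 5 = (3*(4*(-3)²))*0 - 5 = (3*(4*9))*0 - 5 = (3*36)*0 - 5 = 108*0 - 5 = 0 - 5 = -5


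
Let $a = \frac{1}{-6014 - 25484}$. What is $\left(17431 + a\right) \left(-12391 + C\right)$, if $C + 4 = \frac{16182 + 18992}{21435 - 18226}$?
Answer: $- \frac{21819123839243697}{101077082} \approx -2.1587 \cdot 10^{8}$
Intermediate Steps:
$C = \frac{22338}{3209}$ ($C = -4 + \frac{16182 + 18992}{21435 - 18226} = -4 + \frac{35174}{3209} = \frac{22338}{3209} \approx 6.961$)
$a = - \frac{1}{31498}$ ($a = \frac{1}{-31498} = - \frac{1}{31498} \approx -3.1748 \cdot 10^{-5}$)
$\left(17431 + a\right) \left(-12391 + C\right) = \left(17431 - \frac{1}{31498}\right) \left(-12391 + \frac{22338}{3209}\right) = \frac{549041637}{31498} \left(- \frac{39740381}{3209}\right) = - \frac{21819123839243697}{101077082}$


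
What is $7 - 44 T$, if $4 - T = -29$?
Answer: $-1445$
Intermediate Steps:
$T = 33$ ($T = 4 - -29 = 4 + 29 = 33$)
$7 - 44 T = 7 - 1452 = -1445$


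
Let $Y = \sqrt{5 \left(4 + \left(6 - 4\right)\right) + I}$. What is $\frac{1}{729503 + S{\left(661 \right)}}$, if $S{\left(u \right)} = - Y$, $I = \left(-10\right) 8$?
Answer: $\frac{729503}{532174627059} + \frac{5 i \sqrt{2}}{532174627059} \approx 1.3708 \cdot 10^{-6} + 1.3287 \cdot 10^{-11} i$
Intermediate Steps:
$I = -80$
$Y = 5 i \sqrt{2}$ ($Y = \sqrt{5 \left(4 + \left(6 - 4\right)\right) - 80} = \sqrt{5 \left(4 + 2\right) - 80} = \sqrt{5 \cdot 6 - 80} = \sqrt{30 - 80} = \sqrt{-50} = 5 i \sqrt{2} \approx 7.0711 i$)
$S{\left(u \right)} = - 5 i \sqrt{2}$
$\frac{1}{729503 + S{\left(661 \right)}} = \frac{1}{729503 - 5 i \sqrt{2}}$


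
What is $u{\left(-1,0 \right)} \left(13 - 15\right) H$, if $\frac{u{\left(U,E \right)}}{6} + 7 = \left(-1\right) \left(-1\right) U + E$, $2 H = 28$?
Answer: $1344$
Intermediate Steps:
$H = 14$ ($H = \frac{1}{2} \cdot 28 = 14$)
$u{\left(U,E \right)} = -42 + 6 E + 6 U$ ($u{\left(U,E \right)} = -42 + 6 \left(\left(-1\right) \left(-1\right) U + E\right) = -42 + 6 \left(1 U + E\right) = -42 + 6 \left(U + E\right) = -42 + 6 \left(E + U\right) = -42 + \left(6 E + 6 U\right) = -42 + 6 E + 6 U$)
$u{\left(-1,0 \right)} \left(13 - 15\right) H = \left(-42 + 6 \cdot 0 + 6 \left(-1\right)\right) \left(13 - 15\right) 14 = \left(-42 + 0 - 6\right) \left(13 - 15\right) 14 = \left(-48\right) \left(-2\right) 14 = 96 \cdot 14 = 1344$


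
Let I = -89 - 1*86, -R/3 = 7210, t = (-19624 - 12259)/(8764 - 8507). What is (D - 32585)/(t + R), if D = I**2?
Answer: 503720/5590793 ≈ 0.090098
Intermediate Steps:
t = -31883/257 ≈ -124.06
R = -21630 (R = -3*7210 = -21630)
I = -175 (I = -89 - 86 = -175)
D = 30625 (D = (-175)**2 = 30625)
(D - 32585)/(t + R) = (30625 - 32585)/(-31883/257 - 21630) = -1960/(-5590793/257) = -1960*(-257/5590793) = 503720/5590793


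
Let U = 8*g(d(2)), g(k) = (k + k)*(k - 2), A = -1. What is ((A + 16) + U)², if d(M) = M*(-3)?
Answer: 613089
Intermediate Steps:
d(M) = -3*M
g(k) = 2*k*(-2 + k) (g(k) = (2*k)*(-2 + k) = 2*k*(-2 + k))
U = 768 (U = 8*(2*(-3*2)*(-2 - 3*2)) = 8*(2*(-6)*(-2 - 6)) = 8*(2*(-6)*(-8)) = 8*96 = 768)
((A + 16) + U)² = ((-1 + 16) + 768)² = (15 + 768)² = 783² = 613089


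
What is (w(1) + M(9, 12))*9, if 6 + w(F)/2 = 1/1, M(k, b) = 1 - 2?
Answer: -99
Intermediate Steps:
M(k, b) = -1
w(F) = -10 (w(F) = -12 + 2/1 = -12 + 2*1 = -12 + 2 = -10)
(w(1) + M(9, 12))*9 = (-10 - 1)*9 = -11*9 = -99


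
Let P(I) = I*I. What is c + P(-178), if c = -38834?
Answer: -7150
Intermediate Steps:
P(I) = I**2
c + P(-178) = -38834 + (-178)**2 = -38834 + 31684 = -7150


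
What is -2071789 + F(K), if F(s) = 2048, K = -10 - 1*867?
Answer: -2069741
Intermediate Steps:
K = -877 (K = -10 - 867 = -877)
-2071789 + F(K) = -2071789 + 2048 = -2069741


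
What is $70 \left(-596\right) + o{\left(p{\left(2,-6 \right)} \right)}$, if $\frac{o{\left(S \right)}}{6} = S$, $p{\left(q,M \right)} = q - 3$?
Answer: $-41726$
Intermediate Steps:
$p{\left(q,M \right)} = -3 + q$ ($p{\left(q,M \right)} = q - 3 = -3 + q$)
$o{\left(S \right)} = 6 S$
$70 \left(-596\right) + o{\left(p{\left(2,-6 \right)} \right)} = 70 \left(-596\right) + 6 \left(-3 + 2\right) = -41720 + 6 \left(-1\right) = -41720 - 6 = -41726$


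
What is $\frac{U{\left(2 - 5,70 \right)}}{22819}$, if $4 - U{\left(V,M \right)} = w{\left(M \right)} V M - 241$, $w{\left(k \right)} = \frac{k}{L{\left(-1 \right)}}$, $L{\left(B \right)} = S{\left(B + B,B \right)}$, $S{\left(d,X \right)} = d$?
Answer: $- \frac{7105}{22819} \approx -0.31136$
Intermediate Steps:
$L{\left(B \right)} = 2 B$ ($L{\left(B \right)} = B + B = 2 B$)
$w{\left(k \right)} = - \frac{k}{2}$ ($w{\left(k \right)} = \frac{k}{2 \left(-1\right)} = \frac{k}{-2} = k \left(- \frac{1}{2}\right) = - \frac{k}{2}$)
$U{\left(V,M \right)} = 245 + \frac{V M^{2}}{2}$ ($U{\left(V,M \right)} = 4 - \left(- \frac{M}{2} V M - 241\right) = 4 - \left(- \frac{M V}{2} M - 241\right) = 4 - \left(- \frac{V M^{2}}{2} - 241\right) = 4 - \left(-241 - \frac{V M^{2}}{2}\right) = 4 + \left(241 + \frac{V M^{2}}{2}\right) = 245 + \frac{V M^{2}}{2}$)
$\frac{U{\left(2 - 5,70 \right)}}{22819} = \frac{245 + \frac{\left(2 - 5\right) 70^{2}}{2}}{22819} = \left(245 + \frac{1}{2} \left(2 - 5\right) 4900\right) \frac{1}{22819} = \left(245 + \frac{1}{2} \left(-3\right) 4900\right) \frac{1}{22819} = \left(245 - 7350\right) \frac{1}{22819} = \left(-7105\right) \frac{1}{22819} = - \frac{7105}{22819}$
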